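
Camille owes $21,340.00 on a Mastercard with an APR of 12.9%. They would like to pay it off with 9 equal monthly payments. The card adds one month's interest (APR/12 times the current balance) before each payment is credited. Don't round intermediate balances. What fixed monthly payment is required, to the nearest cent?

Monthly rate r = 12.9%/12 = 1.075% = 0.01075.
Level-payment amortization: P = B₀·r / (1 − (1+r)^(−n)) = 21340.00·0.01075 / (1 − 1.01075^(−9)).
Denominator 1 − (1+r)^(−9) = 0.0917482361.
P = 229.405 / 0.0917482361 ≈ 2500.38.

$2,500.38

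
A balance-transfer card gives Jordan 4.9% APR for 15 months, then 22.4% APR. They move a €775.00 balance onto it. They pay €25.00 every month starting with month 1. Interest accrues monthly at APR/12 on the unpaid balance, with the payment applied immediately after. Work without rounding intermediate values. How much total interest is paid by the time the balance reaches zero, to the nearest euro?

Promo months 1–15 at r₀ = 4.9%/12 = 0.00408333; months 16+ at r₁ = 22.4%/12 = 0.0186667.
After month 15: iterate B ← B·(1+r₀) − €25.00 for 15 months → €437.94.
Then at r₁ with €25.00/mo: n₂ = −ln(1 − r₁·B/P)/ln(1+r₁) ≈ 21.41 → 22 more payments.
Total paid = 36·€25.00 + €10.35 = €910.35; interest = €910.35 − €775.00 = €135.35.

€135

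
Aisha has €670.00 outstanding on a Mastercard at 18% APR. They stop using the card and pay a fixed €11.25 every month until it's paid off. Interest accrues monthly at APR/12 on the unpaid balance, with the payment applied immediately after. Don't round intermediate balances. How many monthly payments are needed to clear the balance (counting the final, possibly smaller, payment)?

Monthly rate r = 18%/12 = 1.5% = 0.015.
Recurrence: B ← B·(1+r) − €11.25.
Month 1: interest €10.05; balance after payment €668.80.
Month 2: interest €10.03; balance after payment €667.58.
Closed form: n = −ln(1 − rB₀/P)/ln(1+r) = −ln(0.10667)/ln(1.015) ≈ 150.319, so the balance reaches zero during payment 151.

151 months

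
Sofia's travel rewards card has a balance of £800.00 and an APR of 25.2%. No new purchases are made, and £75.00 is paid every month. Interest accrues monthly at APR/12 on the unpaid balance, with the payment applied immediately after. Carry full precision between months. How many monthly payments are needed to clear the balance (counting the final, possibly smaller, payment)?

13 months

Monthly rate r = 25.2%/12 = 2.1% = 0.021.
Recurrence: B ← B·(1+r) − £75.00.
Month 1: interest £16.80; balance after payment £741.80.
Month 2: interest £15.58; balance after payment £682.38.
Closed form: n = −ln(1 − rB₀/P)/ln(1+r) = −ln(0.776)/ln(1.021) ≈ 12.203, so the balance reaches zero during payment 13.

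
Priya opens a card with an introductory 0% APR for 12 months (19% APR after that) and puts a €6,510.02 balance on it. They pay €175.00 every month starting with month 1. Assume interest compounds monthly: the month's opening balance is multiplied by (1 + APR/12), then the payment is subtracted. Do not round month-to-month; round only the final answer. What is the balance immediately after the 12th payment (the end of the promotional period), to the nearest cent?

€4,410.02

Promo months 1–12 at r₀ = 0%/12 = 0; months 13+ at r₁ = 19%/12 = 0.0158333.
After month 12 (no interest yet): B = €6,510.02 − 12·€175.00 = €4,410.02.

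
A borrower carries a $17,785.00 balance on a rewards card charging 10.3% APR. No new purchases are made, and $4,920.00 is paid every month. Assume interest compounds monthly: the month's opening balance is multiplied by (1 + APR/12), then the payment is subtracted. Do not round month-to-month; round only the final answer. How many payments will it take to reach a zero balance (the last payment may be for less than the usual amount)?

Monthly rate r = 10.3%/12 = 0.858333% = 0.00858333.
Recurrence: B ← B·(1+r) − $4,920.00.
Month 1: interest $152.65; balance after payment $13,017.65.
Month 2: interest $111.73; balance after payment $8,209.39.
Month 3: interest $70.46; balance after payment $3,359.85.
Month 4: interest $28.84; balance after payment $0.00.

4 months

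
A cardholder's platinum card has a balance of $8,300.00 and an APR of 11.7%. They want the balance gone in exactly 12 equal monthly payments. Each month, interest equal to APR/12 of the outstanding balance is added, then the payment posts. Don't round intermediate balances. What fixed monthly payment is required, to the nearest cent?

Monthly rate r = 11.7%/12 = 0.975% = 0.00975.
Level-payment amortization: P = B₀·r / (1 − (1+r)^(−n)) = 8300.00·0.00975 / (1 − 1.00975^(−12)).
Denominator 1 − (1+r)^(−12) = 0.109910541.
P = 80.925 / 0.109910541 ≈ 736.28.

$736.28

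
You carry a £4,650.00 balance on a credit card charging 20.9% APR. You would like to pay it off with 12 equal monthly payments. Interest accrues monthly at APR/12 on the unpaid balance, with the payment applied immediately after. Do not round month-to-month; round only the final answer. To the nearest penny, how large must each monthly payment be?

Monthly rate r = 20.9%/12 = 1.74167% = 0.0174167.
Level-payment amortization: P = B₀·r / (1 − (1+r)^(−n)) = 4650.00·0.0174167 / (1 − 1.01742^(−12)).
Denominator 1 − (1+r)^(−12) = 0.187143603.
P = 80.9875 / 0.187143603 ≈ 432.76.

£432.76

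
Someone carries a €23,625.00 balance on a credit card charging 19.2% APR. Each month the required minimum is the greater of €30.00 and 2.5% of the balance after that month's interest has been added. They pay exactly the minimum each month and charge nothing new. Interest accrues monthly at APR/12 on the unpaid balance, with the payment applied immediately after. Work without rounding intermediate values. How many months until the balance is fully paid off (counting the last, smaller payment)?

Monthly rate r = 19.2%/12 = 1.6% = 0.016.
While 2.5% of the post-interest balance exceeds €30.00, each month B ← (B·(1+r))·(1 − 0.025), i.e. B shrinks by the factor (1+r)·0.975 = 0.9906.
This holds for months 1–318. Entering month 319 the balance is €1,172.30; 2.5% of the post-interest balance is now below €30.00, so the flat €30.00 minimum applies from here.
From month 319 a fixed €30.00 at rate r clears €1,172.30 in 62 more payments. Total: 318 + 62 = 380 months.

380 months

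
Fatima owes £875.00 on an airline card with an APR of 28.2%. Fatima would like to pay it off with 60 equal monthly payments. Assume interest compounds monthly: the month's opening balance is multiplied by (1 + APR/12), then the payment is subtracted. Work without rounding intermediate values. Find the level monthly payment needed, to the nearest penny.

Monthly rate r = 28.2%/12 = 2.35% = 0.0235.
Level-payment amortization: P = B₀·r / (1 − (1+r)^(−n)) = 875.00·0.0235 / (1 − 1.0235^(−60)).
Denominator 1 − (1+r)^(−60) = 0.751841486.
P = 20.5625 / 0.751841486 ≈ 27.35.

£27.35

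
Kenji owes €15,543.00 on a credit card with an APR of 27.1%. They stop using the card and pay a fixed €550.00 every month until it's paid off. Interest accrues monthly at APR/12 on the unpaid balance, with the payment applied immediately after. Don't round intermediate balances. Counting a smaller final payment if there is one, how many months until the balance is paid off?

46 payments

Monthly rate r = 27.1%/12 = 2.25833% = 0.0225833.
Recurrence: B ← B·(1+r) − €550.00.
Month 1: interest €351.01; balance after payment €15,344.01.
Month 2: interest €346.52; balance after payment €15,140.53.
Closed form: n = −ln(1 − rB₀/P)/ln(1+r) = −ln(0.36179)/ln(1.02258) ≈ 45.525, so the balance reaches zero during payment 46.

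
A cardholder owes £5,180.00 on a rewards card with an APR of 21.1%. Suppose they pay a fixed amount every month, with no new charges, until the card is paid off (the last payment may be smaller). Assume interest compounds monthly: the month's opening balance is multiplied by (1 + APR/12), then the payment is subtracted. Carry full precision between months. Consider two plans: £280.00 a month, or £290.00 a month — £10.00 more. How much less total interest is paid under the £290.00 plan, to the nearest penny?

Monthly rate r = 21.1%/12 = 1.75833% = 0.0175833.
At £280.00/mo: n = ⌈−ln(1 − rB₀/P)/ln(1+r)⌉ = 23 payments (last £161.28); total interest = total paid − £5,180.00 = £1,141.28.
At £290.00/mo: 22 payments (last £182.69); total interest £1,092.69.
Interest saved = £1,141.28 − £1,092.69 = £48.59.

£48.59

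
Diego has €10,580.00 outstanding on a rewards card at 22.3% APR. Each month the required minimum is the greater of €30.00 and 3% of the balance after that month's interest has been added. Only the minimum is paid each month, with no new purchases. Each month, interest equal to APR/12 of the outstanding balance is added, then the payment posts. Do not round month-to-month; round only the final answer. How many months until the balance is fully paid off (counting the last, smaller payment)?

Monthly rate r = 22.3%/12 = 1.85833% = 0.0185833.
While 3% of the post-interest balance exceeds €30.00, each month B ← (B·(1+r))·(1 − 0.03), i.e. B shrinks by the factor (1+r)·0.97 = 0.98803.
This holds for months 1–198. Entering month 199 the balance is €974.11; 3% of the post-interest balance is now below €30.00, so the flat €30.00 minimum applies from here.
From month 199 a fixed €30.00 at rate r clears €974.11 in 51 more payments. Total: 198 + 51 = 249 months.

249 months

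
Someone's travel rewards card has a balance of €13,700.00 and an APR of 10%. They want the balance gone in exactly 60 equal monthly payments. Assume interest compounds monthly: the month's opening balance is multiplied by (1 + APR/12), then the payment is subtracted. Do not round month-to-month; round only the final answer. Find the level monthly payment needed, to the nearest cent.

€291.08

Monthly rate r = 10%/12 = 0.833333% = 0.00833333.
Level-payment amortization: P = B₀·r / (1 − (1+r)^(−n)) = 13700.00·0.00833333 / (1 − 1.00833^(−60)).
Denominator 1 − (1+r)^(−60) = 0.392211409.
P = 114.167 / 0.392211409 ≈ 291.08.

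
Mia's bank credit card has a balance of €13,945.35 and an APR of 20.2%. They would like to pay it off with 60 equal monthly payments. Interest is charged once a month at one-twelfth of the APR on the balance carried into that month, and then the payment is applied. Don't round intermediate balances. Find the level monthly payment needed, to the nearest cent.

Monthly rate r = 20.2%/12 = 1.68333% = 0.0168333.
Level-payment amortization: P = B₀·r / (1 − (1+r)^(−n)) = 13945.35·0.0168333 / (1 − 1.01683^(−60)).
Denominator 1 − (1+r)^(−60) = 0.632706263.
P = 234.747 / 0.632706263 ≈ 371.02.

€371.02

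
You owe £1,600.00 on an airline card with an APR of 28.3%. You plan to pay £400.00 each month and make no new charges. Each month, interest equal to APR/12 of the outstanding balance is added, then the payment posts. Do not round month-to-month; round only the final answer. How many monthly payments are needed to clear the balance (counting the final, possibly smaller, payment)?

Monthly rate r = 28.3%/12 = 2.35833% = 0.0235833.
Recurrence: B ← B·(1+r) − £400.00.
Month 1: interest £37.73; balance after payment £1,237.73.
Month 2: interest £29.19; balance after payment £866.92.
Month 3: interest £20.44; balance after payment £487.37.
Month 4: interest £11.49; balance after payment £98.86.
Month 5: interest £2.33; balance after payment £0.00.

5 payments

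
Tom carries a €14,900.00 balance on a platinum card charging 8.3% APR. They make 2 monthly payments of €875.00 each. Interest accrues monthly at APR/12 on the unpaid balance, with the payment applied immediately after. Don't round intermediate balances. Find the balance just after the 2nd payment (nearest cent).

€13,350.78

Monthly rate r = 8.3%/12 = 0.691667% = 0.00691667.
Each month: B ← B·(1+r) − €875.00.
Month 1: interest €103.06; balance after payment €14,128.06.
Month 2: interest €97.72; balance after payment €13,350.78.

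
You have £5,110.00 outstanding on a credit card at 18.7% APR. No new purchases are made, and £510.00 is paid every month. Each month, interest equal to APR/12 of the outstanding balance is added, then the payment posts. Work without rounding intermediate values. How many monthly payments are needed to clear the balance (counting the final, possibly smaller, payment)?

Monthly rate r = 18.7%/12 = 1.55833% = 0.0155833.
Recurrence: B ← B·(1+r) − £510.00.
Month 1: interest £79.63; balance after payment £4,679.63.
Month 2: interest £72.92; balance after payment £4,242.56.
Closed form: n = −ln(1 − rB₀/P)/ln(1+r) = −ln(0.84386)/ln(1.01558) ≈ 10.979, so the balance reaches zero during payment 11.

11 months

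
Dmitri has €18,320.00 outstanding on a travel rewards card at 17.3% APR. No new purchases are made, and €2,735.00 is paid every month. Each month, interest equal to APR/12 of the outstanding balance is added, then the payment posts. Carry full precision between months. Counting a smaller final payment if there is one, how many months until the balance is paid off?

Monthly rate r = 17.3%/12 = 1.44167% = 0.0144167.
Recurrence: B ← B·(1+r) − €2,735.00.
Month 1: interest €264.11; balance after payment €15,849.11.
Month 2: interest €228.49; balance after payment €13,342.60.
Closed form: n = −ln(1 − rB₀/P)/ln(1+r) = −ln(0.90343)/ln(1.01442) ≈ 7.095, so the balance reaches zero during payment 8.

8 months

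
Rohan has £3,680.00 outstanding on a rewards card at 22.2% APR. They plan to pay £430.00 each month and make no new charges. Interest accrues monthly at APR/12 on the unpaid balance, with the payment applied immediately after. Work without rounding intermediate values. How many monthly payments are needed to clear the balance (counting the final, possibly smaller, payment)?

10 payments

Monthly rate r = 22.2%/12 = 1.85% = 0.0185.
Recurrence: B ← B·(1+r) − £430.00.
Month 1: interest £68.08; balance after payment £3,318.08.
Month 2: interest £61.38; balance after payment £2,949.46.
Closed form: n = −ln(1 − rB₀/P)/ln(1+r) = −ln(0.84167)/ln(1.0185) ≈ 9.403, so the balance reaches zero during payment 10.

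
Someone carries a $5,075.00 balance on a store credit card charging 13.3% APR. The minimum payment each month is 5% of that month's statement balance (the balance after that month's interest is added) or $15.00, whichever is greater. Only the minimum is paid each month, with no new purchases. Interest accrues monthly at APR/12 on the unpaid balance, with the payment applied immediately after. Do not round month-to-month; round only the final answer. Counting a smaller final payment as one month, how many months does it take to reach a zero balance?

93 months

Monthly rate r = 13.3%/12 = 1.10833% = 0.0110833.
While 5% of the post-interest balance exceeds $15.00, each month B ← (B·(1+r))·(1 − 0.05), i.e. B shrinks by the factor (1+r)·0.95 = 0.96053.
This holds for months 1–71. Entering month 72 the balance is $290.86; 5% of the post-interest balance is now below $15.00, so the flat $15.00 minimum applies from here.
From month 72 a fixed $15.00 at rate r clears $290.86 in 22 more payments. Total: 71 + 22 = 93 months.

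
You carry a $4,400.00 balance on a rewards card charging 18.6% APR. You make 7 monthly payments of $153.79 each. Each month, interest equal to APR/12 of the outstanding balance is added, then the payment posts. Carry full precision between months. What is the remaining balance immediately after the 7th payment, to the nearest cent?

Monthly rate r = 18.6%/12 = 1.55% = 0.0155.
Each month: B ← B·(1+r) − $153.79.
Month 1: interest $68.20; balance after payment $4,314.41.
Month 2: interest $66.87; balance after payment $4,227.49.
Month 3: interest $65.53; balance after payment $4,139.23.
Month 4: interest $64.16; balance after payment $4,049.60.
Month 5: interest $62.77; balance after payment $3,958.58.
Month 6: interest $61.36; balance after payment $3,866.14.
Month 7: interest $59.93; balance after payment $3,772.28.

$3,772.28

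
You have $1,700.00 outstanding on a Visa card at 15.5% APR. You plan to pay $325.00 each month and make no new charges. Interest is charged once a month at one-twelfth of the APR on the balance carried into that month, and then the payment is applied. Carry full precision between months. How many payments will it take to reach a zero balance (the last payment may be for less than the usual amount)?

6 months

Monthly rate r = 15.5%/12 = 1.29167% = 0.0129167.
Recurrence: B ← B·(1+r) − $325.00.
Month 1: interest $21.96; balance after payment $1,396.96.
Month 2: interest $18.04; balance after payment $1,090.00.
Month 3: interest $14.08; balance after payment $779.08.
Month 4: interest $10.06; balance after payment $464.14.
Month 5: interest $6.00; balance after payment $145.14.
Month 6: interest $1.87; balance after payment $0.00.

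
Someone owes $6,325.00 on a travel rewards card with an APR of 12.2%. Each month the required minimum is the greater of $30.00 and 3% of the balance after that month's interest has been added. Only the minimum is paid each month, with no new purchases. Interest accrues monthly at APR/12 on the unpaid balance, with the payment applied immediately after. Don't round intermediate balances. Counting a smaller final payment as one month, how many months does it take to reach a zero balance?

132 months

Monthly rate r = 12.2%/12 = 1.01667% = 0.0101667.
While 3% of the post-interest balance exceeds $30.00, each month B ← (B·(1+r))·(1 − 0.03), i.e. B shrinks by the factor (1+r)·0.97 = 0.97986.
This holds for months 1–92. Entering month 93 the balance is $973.24; 3% of the post-interest balance is now below $30.00, so the flat $30.00 minimum applies from here.
From month 93 a fixed $30.00 at rate r clears $973.24 in 40 more payments. Total: 92 + 40 = 132 months.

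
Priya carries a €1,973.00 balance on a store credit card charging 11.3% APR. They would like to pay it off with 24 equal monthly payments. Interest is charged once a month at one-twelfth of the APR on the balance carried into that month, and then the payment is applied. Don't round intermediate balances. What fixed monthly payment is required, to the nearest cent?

Monthly rate r = 11.3%/12 = 0.941667% = 0.00941667.
Level-payment amortization: P = B₀·r / (1 − (1+r)^(−n)) = 1973.00·0.00941667 / (1 − 1.00942^(−24)).
Denominator 1 − (1+r)^(−24) = 0.201437905.
P = 18.5791 / 0.201437905 ≈ 92.23.

€92.23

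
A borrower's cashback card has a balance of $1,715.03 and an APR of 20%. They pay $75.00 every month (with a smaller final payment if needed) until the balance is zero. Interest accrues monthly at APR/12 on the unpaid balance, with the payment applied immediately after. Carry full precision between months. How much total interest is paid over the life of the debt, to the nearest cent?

Monthly rate r = 20%/12 = 1.66667% = 0.0166667.
Payoff takes n = ⌈−ln(1 − rB₀/P)/ln(1+r)⌉ = ⌈29.030⌉ = 30 payments; the last is $2.24.
Total paid = 29·$75.00 + $2.24 = $2,177.24.
Total interest = total paid − principal = $2,177.24 − $1,715.03 = $462.21.

$462.21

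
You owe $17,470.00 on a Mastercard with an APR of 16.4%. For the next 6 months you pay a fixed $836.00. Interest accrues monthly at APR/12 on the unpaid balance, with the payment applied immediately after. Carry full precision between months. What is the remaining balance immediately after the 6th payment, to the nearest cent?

Monthly rate r = 16.4%/12 = 1.36667% = 0.0136667.
Each month: B ← B·(1+r) − $836.00.
Month 1: interest $238.76; balance after payment $16,872.76.
Month 2: interest $230.59; balance after payment $16,267.35.
Month 3: interest $222.32; balance after payment $15,653.67.
Month 4: interest $213.93; balance after payment $15,031.60.
Month 5: interest $205.43; balance after payment $14,401.04.
Month 6: interest $196.81; balance after payment $13,761.85.

$13,761.85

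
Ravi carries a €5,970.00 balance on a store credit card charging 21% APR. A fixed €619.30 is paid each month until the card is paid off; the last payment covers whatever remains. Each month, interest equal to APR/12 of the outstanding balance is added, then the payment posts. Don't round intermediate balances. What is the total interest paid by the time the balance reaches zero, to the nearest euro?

€627

Monthly rate r = 21%/12 = 1.75% = 0.0175.
Payoff takes n = ⌈−ln(1 − rB₀/P)/ln(1+r)⌉ = ⌈10.650⌉ = 11 payments; the last is €403.76.
Total paid = 10·€619.30 + €403.76 = €6,596.76.
Total interest = total paid − principal = €6,596.76 − €5,970.00 = €626.76.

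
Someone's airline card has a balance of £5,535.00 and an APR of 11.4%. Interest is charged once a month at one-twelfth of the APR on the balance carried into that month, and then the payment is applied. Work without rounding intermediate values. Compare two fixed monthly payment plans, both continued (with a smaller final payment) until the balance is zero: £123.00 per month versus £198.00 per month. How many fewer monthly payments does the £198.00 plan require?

Monthly rate r = 11.4%/12 = 0.95% = 0.0095.
At £123.00/mo: n = ⌈−ln(1 − rB₀/P)/ln(1+r)⌉ = 59 payments (last £121.55); total interest = total paid − £5,535.00 = £1,720.55.
At £198.00/mo: 33 payments (last £127.81); total interest £928.81.
Payments saved = 59 − 33 = 26.

26 fewer payments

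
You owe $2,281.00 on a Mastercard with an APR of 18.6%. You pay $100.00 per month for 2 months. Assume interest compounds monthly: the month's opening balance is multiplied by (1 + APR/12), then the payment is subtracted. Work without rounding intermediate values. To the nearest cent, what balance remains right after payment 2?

Monthly rate r = 18.6%/12 = 1.55% = 0.0155.
Each month: B ← B·(1+r) − $100.00.
Month 1: interest $35.36; balance after payment $2,216.36.
Month 2: interest $34.35; balance after payment $2,150.71.

$2,150.71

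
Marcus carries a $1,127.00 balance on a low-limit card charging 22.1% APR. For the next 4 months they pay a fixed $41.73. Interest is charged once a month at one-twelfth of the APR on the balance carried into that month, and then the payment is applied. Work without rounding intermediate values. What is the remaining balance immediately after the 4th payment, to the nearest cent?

$1,040.76

Monthly rate r = 22.1%/12 = 1.84167% = 0.0184167.
Each month: B ← B·(1+r) − $41.73.
Month 1: interest $20.76; balance after payment $1,106.03.
Month 2: interest $20.37; balance after payment $1,084.66.
Month 3: interest $19.98; balance after payment $1,062.91.
Month 4: interest $19.58; balance after payment $1,040.76.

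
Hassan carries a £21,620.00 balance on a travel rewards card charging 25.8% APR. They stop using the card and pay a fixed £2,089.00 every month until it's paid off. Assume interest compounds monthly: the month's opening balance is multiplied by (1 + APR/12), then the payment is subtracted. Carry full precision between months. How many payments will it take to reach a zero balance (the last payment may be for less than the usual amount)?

12 months

Monthly rate r = 25.8%/12 = 2.15% = 0.0215.
Recurrence: B ← B·(1+r) − £2,089.00.
Month 1: interest £464.83; balance after payment £19,995.83.
Month 2: interest £429.91; balance after payment £18,336.74.
Closed form: n = −ln(1 − rB₀/P)/ln(1+r) = −ln(0.77749)/ln(1.0215) ≈ 11.832, so the balance reaches zero during payment 12.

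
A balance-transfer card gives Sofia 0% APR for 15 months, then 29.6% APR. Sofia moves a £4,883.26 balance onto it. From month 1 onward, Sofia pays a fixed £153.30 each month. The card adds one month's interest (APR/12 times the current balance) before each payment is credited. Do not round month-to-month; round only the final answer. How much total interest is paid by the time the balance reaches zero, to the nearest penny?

£797.27

Promo months 1–15 at r₀ = 0%/12 = 0; months 16+ at r₁ = 29.6%/12 = 0.0246667.
After month 15 (no interest yet): B = £4,883.26 − 15·£153.30 = £2,583.76.
Then at r₁ with £153.30/mo: n₂ = −ln(1 − r₁·B/P)/ln(1+r₁) ≈ 22.05 → 23 more payments.
Total paid = 37·£153.30 + £8.43 = £5,680.53; interest = £5,680.53 − £4,883.26 = £797.27.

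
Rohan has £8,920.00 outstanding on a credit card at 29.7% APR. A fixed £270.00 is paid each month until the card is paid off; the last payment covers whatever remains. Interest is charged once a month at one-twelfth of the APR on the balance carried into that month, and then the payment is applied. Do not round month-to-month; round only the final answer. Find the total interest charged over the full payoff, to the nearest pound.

£9,876

Monthly rate r = 29.7%/12 = 2.475% = 0.02475.
Payoff takes n = ⌈−ln(1 − rB₀/P)/ln(1+r)⌉ = ⌈69.612⌉ = 70 payments; the last is £165.99.
Total paid = 69·£270.00 + £165.99 = £18,795.99.
Total interest = total paid − principal = £18,795.99 − £8,920.00 = £9,875.99.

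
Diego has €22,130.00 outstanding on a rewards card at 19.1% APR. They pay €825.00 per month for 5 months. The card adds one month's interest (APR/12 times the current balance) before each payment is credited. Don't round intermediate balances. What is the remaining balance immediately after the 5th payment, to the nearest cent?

Monthly rate r = 19.1%/12 = 1.59167% = 0.0159167.
Each month: B ← B·(1+r) − €825.00.
Month 1: interest €352.24; balance after payment €21,657.24.
Month 2: interest €344.71; balance after payment €21,176.95.
Month 3: interest €337.07; balance after payment €20,689.01.
Month 4: interest €329.30; balance after payment €20,193.31.
Month 5: interest €321.41; balance after payment €19,689.72.

€19,689.72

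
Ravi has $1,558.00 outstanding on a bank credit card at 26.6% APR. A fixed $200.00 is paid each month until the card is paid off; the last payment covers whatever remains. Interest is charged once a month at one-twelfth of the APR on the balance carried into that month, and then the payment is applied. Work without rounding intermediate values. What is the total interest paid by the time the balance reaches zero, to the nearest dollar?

Monthly rate r = 26.6%/12 = 2.21667% = 0.0221667.
Payoff takes n = ⌈−ln(1 − rB₀/P)/ln(1+r)⌉ = ⌈8.646⌉ = 9 payments; the last is $129.72.
Total paid = 8·$200.00 + $129.72 = $1,729.72.
Total interest = total paid − principal = $1,729.72 − $1,558.00 = $171.72.

$172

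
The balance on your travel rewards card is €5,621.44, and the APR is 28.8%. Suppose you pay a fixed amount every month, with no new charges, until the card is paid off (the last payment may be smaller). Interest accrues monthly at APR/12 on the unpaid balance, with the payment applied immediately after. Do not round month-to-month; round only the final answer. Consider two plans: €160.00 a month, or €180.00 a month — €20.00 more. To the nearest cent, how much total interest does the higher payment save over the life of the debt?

€1,992.85

Monthly rate r = 28.8%/12 = 2.4% = 0.024.
At €160.00/mo: n = ⌈−ln(1 − rB₀/P)/ln(1+r)⌉ = 79 payments (last €20.43); total interest = total paid − €5,621.44 = €6,878.99.
At €180.00/mo: 59 payments (last €67.58); total interest €4,886.14.
Interest saved = €6,878.99 − €4,886.14 = €1,992.85.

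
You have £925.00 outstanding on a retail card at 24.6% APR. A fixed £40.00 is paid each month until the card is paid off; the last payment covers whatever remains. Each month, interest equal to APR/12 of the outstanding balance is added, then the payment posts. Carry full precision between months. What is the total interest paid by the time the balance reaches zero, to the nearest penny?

£341.70

Monthly rate r = 24.6%/12 = 2.05% = 0.0205.
Payoff takes n = ⌈−ln(1 − rB₀/P)/ln(1+r)⌉ = ⌈31.665⌉ = 32 payments; the last is £26.70.
Total paid = 31·£40.00 + £26.70 = £1,266.70.
Total interest = total paid − principal = £1,266.70 − £925.00 = £341.70.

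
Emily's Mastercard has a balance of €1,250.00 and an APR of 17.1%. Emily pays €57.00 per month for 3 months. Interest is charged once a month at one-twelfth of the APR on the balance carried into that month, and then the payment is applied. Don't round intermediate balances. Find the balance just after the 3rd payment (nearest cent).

Monthly rate r = 17.1%/12 = 1.425% = 0.01425.
Each month: B ← B·(1+r) − €57.00.
Month 1: interest €17.81; balance after payment €1,210.81.
Month 2: interest €17.25; balance after payment €1,171.07.
Month 3: interest €16.69; balance after payment €1,130.75.

€1,130.75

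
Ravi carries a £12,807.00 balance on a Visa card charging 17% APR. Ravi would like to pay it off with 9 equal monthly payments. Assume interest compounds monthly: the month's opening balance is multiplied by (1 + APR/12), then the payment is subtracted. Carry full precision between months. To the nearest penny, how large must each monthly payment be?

£1,525.69

Monthly rate r = 17%/12 = 1.41667% = 0.0141667.
Level-payment amortization: P = B₀·r / (1 − (1+r)^(−n)) = 12807.00·0.0141667 / (1 − 1.01417^(−9)).
Denominator 1 − (1+r)^(−9) = 0.118918646.
P = 181.433 / 0.118918646 ≈ 1525.69.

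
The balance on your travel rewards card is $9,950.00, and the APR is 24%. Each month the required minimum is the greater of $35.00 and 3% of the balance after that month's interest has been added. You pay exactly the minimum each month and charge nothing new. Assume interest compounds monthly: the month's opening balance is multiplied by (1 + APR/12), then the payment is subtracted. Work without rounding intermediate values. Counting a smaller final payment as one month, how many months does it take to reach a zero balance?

Monthly rate r = 24%/12 = 2% = 0.02.
While 3% of the post-interest balance exceeds $35.00, each month B ← (B·(1+r))·(1 − 0.03), i.e. B shrinks by the factor (1+r)·0.97 = 0.9894.
This holds for months 1–203. Entering month 204 the balance is $1,143.72; 3% of the post-interest balance is now below $35.00, so the flat $35.00 minimum applies from here.
From month 204 a fixed $35.00 at rate r clears $1,143.72 in 54 more payments. Total: 203 + 54 = 257 months.

257 months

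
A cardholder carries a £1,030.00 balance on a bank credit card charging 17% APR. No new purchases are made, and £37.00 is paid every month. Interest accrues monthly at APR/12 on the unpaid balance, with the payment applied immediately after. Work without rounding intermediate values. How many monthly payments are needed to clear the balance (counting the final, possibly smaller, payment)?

36 months

Monthly rate r = 17%/12 = 1.41667% = 0.0141667.
Recurrence: B ← B·(1+r) − £37.00.
Month 1: interest £14.59; balance after payment £1,007.59.
Month 2: interest £14.27; balance after payment £984.87.
Closed form: n = −ln(1 − rB₀/P)/ln(1+r) = −ln(0.60563)/ln(1.01417) ≈ 35.649, so the balance reaches zero during payment 36.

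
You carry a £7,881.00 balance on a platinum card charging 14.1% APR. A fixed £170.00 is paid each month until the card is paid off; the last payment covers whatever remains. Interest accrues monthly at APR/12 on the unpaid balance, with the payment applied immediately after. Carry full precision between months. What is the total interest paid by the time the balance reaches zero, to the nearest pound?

£3,570

Monthly rate r = 14.1%/12 = 1.175% = 0.01175.
Payoff takes n = ⌈−ln(1 − rB₀/P)/ln(1+r)⌉ = ⌈67.357⌉ = 68 payments; the last is £60.96.
Total paid = 67·£170.00 + £60.96 = £11,450.96.
Total interest = total paid − principal = £11,450.96 − £7,881.00 = £3,569.96.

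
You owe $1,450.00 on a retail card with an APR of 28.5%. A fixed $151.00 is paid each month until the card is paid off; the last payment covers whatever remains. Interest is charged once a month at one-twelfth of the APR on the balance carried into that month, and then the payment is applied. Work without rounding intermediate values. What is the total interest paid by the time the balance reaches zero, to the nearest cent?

$215.27

Monthly rate r = 28.5%/12 = 2.375% = 0.02375.
Payoff takes n = ⌈−ln(1 − rB₀/P)/ln(1+r)⌉ = ⌈11.028⌉ = 12 payments; the last is $4.27.
Total paid = 11·$151.00 + $4.27 = $1,665.27.
Total interest = total paid − principal = $1,665.27 − $1,450.00 = $215.27.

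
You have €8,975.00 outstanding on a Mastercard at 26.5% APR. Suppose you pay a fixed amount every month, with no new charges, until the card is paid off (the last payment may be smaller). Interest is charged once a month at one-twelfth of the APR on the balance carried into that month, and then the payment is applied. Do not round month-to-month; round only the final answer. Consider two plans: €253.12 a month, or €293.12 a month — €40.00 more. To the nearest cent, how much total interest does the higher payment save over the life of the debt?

Monthly rate r = 26.5%/12 = 2.20833% = 0.0220833.
At €253.12/mo: n = ⌈−ln(1 − rB₀/P)/ln(1+r)⌉ = 70 payments (last €240.92); total interest = total paid − €8,975.00 = €8,731.20.
At €293.12/mo: 52 payments (last €182.34); total interest €6,156.46.
Interest saved = €8,731.20 − €6,156.46 = €2,574.74.

€2,574.74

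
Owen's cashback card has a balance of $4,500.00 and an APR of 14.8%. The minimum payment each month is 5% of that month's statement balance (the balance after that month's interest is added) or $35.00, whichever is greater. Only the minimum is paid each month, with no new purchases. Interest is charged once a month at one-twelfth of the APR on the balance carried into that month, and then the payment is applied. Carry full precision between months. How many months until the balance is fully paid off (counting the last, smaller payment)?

Monthly rate r = 14.8%/12 = 1.23333% = 0.0123333.
While 5% of the post-interest balance exceeds $35.00, each month B ← (B·(1+r))·(1 − 0.05), i.e. B shrinks by the factor (1+r)·0.95 = 0.96172.
This holds for months 1–48. Entering month 49 the balance is $691.00; 5% of the post-interest balance is now below $35.00, so the flat $35.00 minimum applies from here.
From month 49 a fixed $35.00 at rate r clears $691.00 in 23 more payments. Total: 48 + 23 = 71 months.

71 months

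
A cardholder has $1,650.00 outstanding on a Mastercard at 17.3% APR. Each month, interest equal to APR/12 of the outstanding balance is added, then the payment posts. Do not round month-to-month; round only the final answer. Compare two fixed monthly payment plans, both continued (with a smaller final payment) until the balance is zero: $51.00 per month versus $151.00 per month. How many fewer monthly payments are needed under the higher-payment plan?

Monthly rate r = 17.3%/12 = 1.44167% = 0.0144167.
At $51.00/mo: n = ⌈−ln(1 − rB₀/P)/ln(1+r)⌉ = 44 payments (last $45.14); total interest = total paid − $1,650.00 = $588.14.
At $151.00/mo: 12 payments (last $147.40); total interest $158.40.
Payments saved = 44 − 12 = 32.

32 fewer payments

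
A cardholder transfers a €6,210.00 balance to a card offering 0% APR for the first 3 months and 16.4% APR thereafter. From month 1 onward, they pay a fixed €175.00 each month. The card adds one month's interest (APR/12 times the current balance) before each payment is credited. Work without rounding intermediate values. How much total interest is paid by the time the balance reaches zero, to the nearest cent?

Promo months 1–3 at r₀ = 0%/12 = 0; months 4+ at r₁ = 16.4%/12 = 0.0136667.
After month 3 (no interest yet): B = €6,210.00 − 3·€175.00 = €5,685.00.
Then at r₁ with €175.00/mo: n₂ = −ln(1 − r₁·B/P)/ln(1+r₁) ≈ 43.24 → 44 more payments.
Total paid = 46·€175.00 + €42.10 = €8,092.10; interest = €8,092.10 − €6,210.00 = €1,882.10.

€1,882.10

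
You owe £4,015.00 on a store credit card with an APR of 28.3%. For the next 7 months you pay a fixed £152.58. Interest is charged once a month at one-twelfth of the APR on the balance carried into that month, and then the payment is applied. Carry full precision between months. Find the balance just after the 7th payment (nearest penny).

£3,579.92

Monthly rate r = 28.3%/12 = 2.35833% = 0.0235833.
Each month: B ← B·(1+r) − £152.58.
Month 1: interest £94.69; balance after payment £3,957.11.
Month 2: interest £93.32; balance after payment £3,897.85.
Month 3: interest £91.92; balance after payment £3,837.19.
Month 4: interest £90.49; balance after payment £3,775.11.
Month 5: interest £89.03; balance after payment £3,711.56.
Month 6: interest £87.53; balance after payment £3,646.51.
Month 7: interest £86.00; balance after payment £3,579.92.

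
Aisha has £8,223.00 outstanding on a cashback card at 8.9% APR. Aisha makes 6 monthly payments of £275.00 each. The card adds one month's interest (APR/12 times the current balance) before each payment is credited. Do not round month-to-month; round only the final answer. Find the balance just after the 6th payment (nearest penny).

Monthly rate r = 8.9%/12 = 0.741667% = 0.00741667.
Each month: B ← B·(1+r) − £275.00.
Month 1: interest £60.99; balance after payment £8,008.99.
Month 2: interest £59.40; balance after payment £7,793.39.
Month 3: interest £57.80; balance after payment £7,576.19.
Month 4: interest £56.19; balance after payment £7,357.38.
Month 5: interest £54.57; balance after payment £7,136.95.
Month 6: interest £52.93; balance after payment £6,914.88.

£6,914.88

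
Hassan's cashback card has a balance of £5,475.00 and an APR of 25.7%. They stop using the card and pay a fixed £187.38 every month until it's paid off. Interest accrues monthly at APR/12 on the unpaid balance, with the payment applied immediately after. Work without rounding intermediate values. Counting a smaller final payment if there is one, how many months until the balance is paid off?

Monthly rate r = 25.7%/12 = 2.14167% = 0.0214167.
Recurrence: B ← B·(1+r) − £187.38.
Month 1: interest £117.26; balance after payment £5,404.88.
Month 2: interest £115.75; balance after payment £5,333.25.
Closed form: n = −ln(1 − rB₀/P)/ln(1+r) = −ln(0.37423)/ln(1.02142) ≈ 46.383, so the balance reaches zero during payment 47.

47 months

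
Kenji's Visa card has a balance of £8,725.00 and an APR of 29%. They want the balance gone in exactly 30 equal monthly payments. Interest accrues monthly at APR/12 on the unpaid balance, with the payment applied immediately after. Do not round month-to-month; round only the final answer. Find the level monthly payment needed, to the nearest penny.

£412.24

Monthly rate r = 29%/12 = 2.41667% = 0.0241667.
Level-payment amortization: P = B₀·r / (1 − (1+r)^(−n)) = 8725.00·0.0241667 / (1 − 1.02417^(−30)).
Denominator 1 − (1+r)^(−30) = 0.511481635.
P = 210.854 / 0.511481635 ≈ 412.24.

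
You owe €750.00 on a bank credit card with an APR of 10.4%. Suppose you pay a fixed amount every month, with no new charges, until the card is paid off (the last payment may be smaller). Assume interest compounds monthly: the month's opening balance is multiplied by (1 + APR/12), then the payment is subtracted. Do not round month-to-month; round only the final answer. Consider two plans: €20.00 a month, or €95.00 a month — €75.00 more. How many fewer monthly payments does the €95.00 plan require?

37 fewer payments

Monthly rate r = 10.4%/12 = 0.866667% = 0.00866667.
At €20.00/mo: n = ⌈−ln(1 − rB₀/P)/ln(1+r)⌉ = 46 payments (last €10.97); total interest = total paid − €750.00 = €160.97.
At €95.00/mo: 9 payments (last €20.32); total interest €30.32.
Payments saved = 46 − 9 = 37.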